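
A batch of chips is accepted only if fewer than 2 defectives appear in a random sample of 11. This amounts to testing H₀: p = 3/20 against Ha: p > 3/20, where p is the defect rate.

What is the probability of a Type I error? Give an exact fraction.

The significance level is the probability, assuming p = 3/20, of seeing 2 or more defectives in 11 draws.
Computing the lower-tail complement: 1 − 2015993900449/4096000000000 = 2080006099551/4096000000000.

2080006099551/4096000000000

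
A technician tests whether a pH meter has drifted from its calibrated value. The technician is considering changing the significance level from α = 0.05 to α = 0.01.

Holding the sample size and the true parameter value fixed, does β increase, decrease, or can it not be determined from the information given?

Tightening α shrinks the rejection region. When Ha holds, fewer sample outcomes clear the stricter threshold, so more fall in the acceptance region.

It increases.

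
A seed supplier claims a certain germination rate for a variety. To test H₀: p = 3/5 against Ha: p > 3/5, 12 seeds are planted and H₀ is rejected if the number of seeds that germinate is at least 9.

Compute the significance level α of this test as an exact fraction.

11002797/48828125

Under H₀, X ~ Binomial(12, 3/5), and α = P(X ≥ 9).
Adding the binomial terms for j = 9 through 12 with p = 3/5 yields 11002797/48828125.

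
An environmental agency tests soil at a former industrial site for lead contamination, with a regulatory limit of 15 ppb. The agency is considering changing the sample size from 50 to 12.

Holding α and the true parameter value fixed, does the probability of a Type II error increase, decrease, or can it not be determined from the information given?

It increases.

A smaller sample increases the standard error, so the sampling distributions under H₀ and Ha overlap more.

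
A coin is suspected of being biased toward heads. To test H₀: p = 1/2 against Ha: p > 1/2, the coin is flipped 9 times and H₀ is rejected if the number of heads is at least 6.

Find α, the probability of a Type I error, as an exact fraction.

α = P(reject H₀ | H₀ true) = P(K ≥ 6 | p = 1/2), with K ~ Binomial(9, 1/2).
Summing the upper tail: (84 + 36 + 9 + 1) / 2^9 = 130/512 = 65/256.

65/256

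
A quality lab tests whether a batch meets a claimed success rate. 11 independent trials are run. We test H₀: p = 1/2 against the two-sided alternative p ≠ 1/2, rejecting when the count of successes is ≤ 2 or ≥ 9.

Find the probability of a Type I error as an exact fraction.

The significance level is the null-hypothesis probability of the rejection region {≤2} ∪ {≥9}.
By symmetry, α = 2·P(S ≤ 2) = 2·(1 + 11 + 55)/2048 = 134/2048 = 67/1024.

67/1024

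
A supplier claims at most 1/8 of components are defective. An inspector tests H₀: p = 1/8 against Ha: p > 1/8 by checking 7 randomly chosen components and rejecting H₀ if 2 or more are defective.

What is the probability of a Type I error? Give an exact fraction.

225033/1048576

Under H₀, Y ~ Binomial(7, 1/8); the Type I error rate is P(Y ≥ 2).
Computing the lower-tail complement: 1 − 823543/1048576 = 225033/1048576.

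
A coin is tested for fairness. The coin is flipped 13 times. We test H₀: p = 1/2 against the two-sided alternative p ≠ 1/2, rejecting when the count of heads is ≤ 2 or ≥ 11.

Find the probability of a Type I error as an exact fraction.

23/1024

The significance level is the null-hypothesis probability of the rejection region {≤2} ∪ {≥11}.
By symmetry, α = 2·P(S ≤ 2) = 2·(1 + 13 + 78)/8192 = 184/8192 = 23/1024.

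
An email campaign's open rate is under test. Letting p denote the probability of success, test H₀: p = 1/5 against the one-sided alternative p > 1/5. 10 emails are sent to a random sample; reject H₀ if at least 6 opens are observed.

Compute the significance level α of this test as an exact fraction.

Under H₀, S ~ Binomial(10, 1/5), and α = P(S ≥ 6).
Summing C(10,j)(1/5)^j(4/5)^{10−j} for j = 6,…,10 gives 62201/9765625.

62201/9765625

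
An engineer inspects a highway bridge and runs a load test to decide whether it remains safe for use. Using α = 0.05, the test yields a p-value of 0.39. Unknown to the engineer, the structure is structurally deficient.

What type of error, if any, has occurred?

The conventional null hypothesis is that the structure meets the required load capacity (safe).
Since p = 0.39 ≥ α = 0.05, H₀ is not rejected.
H₀ is false (actually the structure is structurally deficient).
Failing to reject a false H₀ is a Type II error.

Type II error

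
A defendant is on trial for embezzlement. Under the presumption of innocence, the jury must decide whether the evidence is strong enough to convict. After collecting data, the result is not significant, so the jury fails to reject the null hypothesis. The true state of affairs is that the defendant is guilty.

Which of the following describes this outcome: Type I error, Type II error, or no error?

Type II error

The conventional null hypothesis here is that the defendant is innocent.
H₀ was not rejected, but H₀ is actually false.
Failing to reject a false null hypothesis is a Type II error (false negative).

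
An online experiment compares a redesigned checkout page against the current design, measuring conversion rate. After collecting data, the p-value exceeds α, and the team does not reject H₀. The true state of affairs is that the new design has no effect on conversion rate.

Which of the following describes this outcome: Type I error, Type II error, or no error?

No error (correct decision).

The conventional null hypothesis here is that the new design has no effect on conversion rate.
The test retained a true H₀ — the decision matches the true state.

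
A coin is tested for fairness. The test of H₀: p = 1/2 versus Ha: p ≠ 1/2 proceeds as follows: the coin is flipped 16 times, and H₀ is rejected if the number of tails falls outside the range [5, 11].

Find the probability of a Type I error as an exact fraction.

2517/32768

α = P(X ≤ 4 or X ≥ 12 | p = 1/2), X ~ Binomial(16, 1/2).
By symmetry, α = 2·P(X ≤ 4) = 2·(1 + 16 + 120 + 560 + 1820)/65536 = 5034/65536 = 2517/32768.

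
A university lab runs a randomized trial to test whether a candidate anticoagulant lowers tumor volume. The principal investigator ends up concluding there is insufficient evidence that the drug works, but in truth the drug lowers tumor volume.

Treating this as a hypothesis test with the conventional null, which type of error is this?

The null hypothesis here is that the drug has no effect on tumor volume.
'Concluding there is insufficient evidence that the drug works' corresponds to failing to reject H₀.
H₀ was not rejected but H₀ is false — a Type II error (false negative).

Type II error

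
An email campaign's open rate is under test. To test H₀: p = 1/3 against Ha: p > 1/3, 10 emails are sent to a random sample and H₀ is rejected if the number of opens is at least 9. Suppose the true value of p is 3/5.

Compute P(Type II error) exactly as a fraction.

Under the alternative p = 3/5, Y ~ Binomial(10, 3/5); β is the probability the test does not reject, P(Y < 9).
Equivalently, β = 1 − P(Y ≥ 9) = 9312916/9765625.

9312916/9765625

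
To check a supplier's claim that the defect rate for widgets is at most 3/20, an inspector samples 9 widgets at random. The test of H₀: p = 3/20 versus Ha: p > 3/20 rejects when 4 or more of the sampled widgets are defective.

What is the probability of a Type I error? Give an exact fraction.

4343234013/128000000000

The significance level is the probability, assuming p = 3/20, of seeing 4 or more defectives in 9 draws.
α = 1 − P(S ≤ 3) = 1 − 123656765987/128000000000 = 4343234013/128000000000.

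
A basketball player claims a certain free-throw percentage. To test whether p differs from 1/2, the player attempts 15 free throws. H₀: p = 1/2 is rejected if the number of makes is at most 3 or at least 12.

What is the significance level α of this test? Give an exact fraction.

9/256

Under H₀, Y ~ Binomial(15, 1/2); α is the probability of landing in either tail, P(Y ≤ 3) + P(Y ≥ 12).
Each tail has probability (1 + 15 + 105 + 455)/32768; doubling gives α = 1152/32768 = 9/256.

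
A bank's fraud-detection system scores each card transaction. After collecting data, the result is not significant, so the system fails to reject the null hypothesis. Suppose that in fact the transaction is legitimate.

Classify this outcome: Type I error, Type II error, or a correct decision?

Neither — the decision is correct.

The conventional null hypothesis here is that the transaction is legitimate.
The test retained a true H₀ — the decision matches the true state.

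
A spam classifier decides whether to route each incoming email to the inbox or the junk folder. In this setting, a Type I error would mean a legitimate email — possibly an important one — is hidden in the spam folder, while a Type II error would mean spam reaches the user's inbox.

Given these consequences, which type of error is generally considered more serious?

Type I error

The Type I consequence (a legitimate email — possibly an important one — is hidden in the spam folder) is more severe than the Type II consequence (spam reaches the user's inbox).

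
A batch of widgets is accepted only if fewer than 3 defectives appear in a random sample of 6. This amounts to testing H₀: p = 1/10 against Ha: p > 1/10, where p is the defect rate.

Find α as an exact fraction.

317/20000

α = P(reject H₀ | H₀ true) = P(Y ≥ 3 | p = 1/10), Y ~ Binomial(6, 1/10).
Computing the lower-tail complement: 1 − 19683/20000 = 317/20000.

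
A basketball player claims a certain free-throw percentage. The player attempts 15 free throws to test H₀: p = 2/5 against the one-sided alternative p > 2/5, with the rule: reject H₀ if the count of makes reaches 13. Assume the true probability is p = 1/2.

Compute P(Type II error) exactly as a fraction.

Under the alternative p = 1/2, Y ~ Binomial(15, 1/2); β is the probability the test does not reject, P(Y < 13).
Equivalently, β = 1 − P(Y ≥ 13) = 32647/32768.

32647/32768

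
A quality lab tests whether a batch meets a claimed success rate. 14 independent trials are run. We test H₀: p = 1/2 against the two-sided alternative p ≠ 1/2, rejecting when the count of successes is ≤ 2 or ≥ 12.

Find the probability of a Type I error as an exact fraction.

The significance level is the null-hypothesis probability of the rejection region {≤2} ∪ {≥12}.
By symmetry, α = 2·P(K ≤ 2) = 2·(1 + 14 + 91)/16384 = 212/16384 = 53/4096.

53/4096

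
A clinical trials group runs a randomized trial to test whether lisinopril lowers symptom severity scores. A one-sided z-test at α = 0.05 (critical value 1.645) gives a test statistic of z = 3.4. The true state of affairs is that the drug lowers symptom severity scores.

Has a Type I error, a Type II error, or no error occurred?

The conventional null hypothesis is that the drug has no effect on symptom severity scores.
Since z = 3.4 > z* = 1.645, H₀ is rejected.
H₀ is false (actually the drug lowers symptom severity scores).
The decision matches the true state — no error.

Neither — the decision is correct.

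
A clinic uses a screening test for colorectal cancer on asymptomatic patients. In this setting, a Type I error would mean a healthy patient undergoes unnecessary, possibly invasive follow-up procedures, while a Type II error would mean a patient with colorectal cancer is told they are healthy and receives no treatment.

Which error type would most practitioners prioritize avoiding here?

The Type II consequence (a patient with colorectal cancer is told they are healthy and receives no treatment) is more severe than the Type I consequence (a healthy patient undergoes unnecessary, possibly invasive follow-up procedures).

Type II error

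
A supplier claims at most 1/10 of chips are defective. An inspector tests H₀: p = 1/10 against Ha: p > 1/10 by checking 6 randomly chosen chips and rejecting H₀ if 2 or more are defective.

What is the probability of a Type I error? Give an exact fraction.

22853/200000

Under H₀, S ~ Binomial(6, 1/10); the Type I error rate is P(S ≥ 2).
α = 1 − P(S ≤ 1) = 1 − 177147/200000 = 22853/200000.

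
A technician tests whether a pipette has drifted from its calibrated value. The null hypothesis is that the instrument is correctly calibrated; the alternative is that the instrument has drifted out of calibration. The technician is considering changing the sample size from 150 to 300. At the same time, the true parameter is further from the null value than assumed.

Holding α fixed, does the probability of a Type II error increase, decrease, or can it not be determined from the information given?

More data shrinks sampling variability; the test statistic under Ha concentrates further from the null value, making rejection more likely. A larger true effect moves the Ha sampling distribution further from the H₀ critical value, making rejection more likely when Ha is true. Both changes push β in the same direction.

It decreases.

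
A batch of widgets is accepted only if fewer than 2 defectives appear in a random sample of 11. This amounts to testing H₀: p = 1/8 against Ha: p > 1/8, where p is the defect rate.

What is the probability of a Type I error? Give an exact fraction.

1752690055/4294967296

α = P(reject H₀ | H₀ true) = P(X ≥ 2 | p = 1/8), X ~ Binomial(11, 1/8).
Computing the lower-tail complement: 1 − 2542277241/4294967296 = 1752690055/4294967296.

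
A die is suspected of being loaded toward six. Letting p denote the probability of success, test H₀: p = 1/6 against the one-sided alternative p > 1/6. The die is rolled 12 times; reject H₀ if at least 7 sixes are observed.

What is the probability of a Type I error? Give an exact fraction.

468931/362797056

α = P(reject H₀ | H₀ true) = P(S ≥ 7 | p = 1/6), with S ~ Binomial(12, 1/6).
P(S ≥ 7) = Σ_{j=7}^{12} C(12,j)·(1/6)^j·(5/6)^{12-j} = 468931/362797056.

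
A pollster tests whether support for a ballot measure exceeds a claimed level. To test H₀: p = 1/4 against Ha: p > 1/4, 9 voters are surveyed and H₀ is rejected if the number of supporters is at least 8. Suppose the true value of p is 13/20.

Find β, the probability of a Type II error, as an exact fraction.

Under the alternative p = 13/20, S ~ Binomial(9, 13/20); β is the probability the test does not reject, P(S < 8).
Equivalently, β = 1 − P(S ≥ 8) = 112501116301/128000000000.

112501116301/128000000000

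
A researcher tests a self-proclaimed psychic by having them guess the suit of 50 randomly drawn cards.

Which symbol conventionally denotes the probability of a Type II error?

P(Type II error) = P(fail to reject H₀ | H₀ false) = β.

β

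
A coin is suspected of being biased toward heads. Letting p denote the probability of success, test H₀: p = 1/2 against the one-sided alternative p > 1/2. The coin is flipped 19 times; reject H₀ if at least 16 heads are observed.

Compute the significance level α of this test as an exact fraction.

145/65536

α = P(reject H₀ | H₀ true) = P(S ≥ 16 | p = 1/2), with S ~ Binomial(19, 1/2).
P(S ≥ 16) = [C(19,16) + C(19,17) + C(19,18) + C(19,19)] / 2^19 = (969 + 171 + 19 + 1) / 524288 = 1160/524288 = 145/65536.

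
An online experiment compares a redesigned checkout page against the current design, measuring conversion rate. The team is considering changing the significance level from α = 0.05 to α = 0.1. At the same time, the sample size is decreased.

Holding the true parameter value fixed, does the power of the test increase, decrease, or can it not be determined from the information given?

Cannot be determined from the information given.

The first change alone would make β decrease; the second alone would make β increase. Which effect dominates depends on the magnitudes, which are not given.
Since power = 1 − β, the effect on power is likewise indeterminate.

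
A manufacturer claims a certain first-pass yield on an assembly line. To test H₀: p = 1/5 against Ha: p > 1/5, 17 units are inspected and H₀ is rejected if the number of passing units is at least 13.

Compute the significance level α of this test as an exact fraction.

Under H₀, X ~ Binomial(17, 1/5), and α = P(X ≥ 13).
Summing C(17,j)(1/5)^j(4/5)^{17−j} for j = 13,…,17 gives 131009/152587890625.

131009/152587890625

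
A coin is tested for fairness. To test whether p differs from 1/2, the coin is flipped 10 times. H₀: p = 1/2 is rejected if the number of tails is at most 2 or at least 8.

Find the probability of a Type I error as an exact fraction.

7/64

The significance level is the null-hypothesis probability of the rejection region {≤2} ∪ {≥8}.
By symmetry, α = 2·P(Y ≤ 2) = 2·(1 + 10 + 45)/1024 = 112/1024 = 7/64.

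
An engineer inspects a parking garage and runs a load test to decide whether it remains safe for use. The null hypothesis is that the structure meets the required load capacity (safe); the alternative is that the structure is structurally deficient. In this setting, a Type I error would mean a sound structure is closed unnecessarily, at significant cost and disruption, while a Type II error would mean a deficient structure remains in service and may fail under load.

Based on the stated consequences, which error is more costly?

The Type II consequence (a deficient structure remains in service and may fail under load) is more severe than the Type I consequence (a sound structure is closed unnecessarily, at significant cost and disruption).

Type II error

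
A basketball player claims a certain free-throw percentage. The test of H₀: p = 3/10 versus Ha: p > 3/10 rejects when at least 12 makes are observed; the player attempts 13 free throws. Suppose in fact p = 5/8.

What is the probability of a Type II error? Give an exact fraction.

A Type II error is failing to reject when Ha holds: with p = 5/8, β = P(S ≤ 11).
Summing C(13,j)·(5/8)^j·(3/8)^{13-j} for j = 0..11 gives 134753406597/137438953472.

134753406597/137438953472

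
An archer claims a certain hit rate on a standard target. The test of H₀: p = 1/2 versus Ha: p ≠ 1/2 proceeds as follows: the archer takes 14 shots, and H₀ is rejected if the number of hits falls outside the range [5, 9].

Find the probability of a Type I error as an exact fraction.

Under H₀, Y ~ Binomial(14, 1/2); α is the probability of landing in either tail, P(Y ≤ 4) + P(Y ≥ 10).
By symmetry, α = 2·P(Y ≤ 4) = 2·(1 + 14 + 91 + 364 + 1001)/16384 = 2942/16384 = 1471/8192.

1471/8192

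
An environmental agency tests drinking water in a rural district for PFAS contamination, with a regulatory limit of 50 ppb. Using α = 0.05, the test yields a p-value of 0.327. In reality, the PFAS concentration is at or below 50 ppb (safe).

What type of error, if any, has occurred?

No error (correct decision).

The conventional null hypothesis is that the PFAS concentration is at or below 50 ppb (safe).
Since p = 0.327 ≥ α = 0.05, H₀ is not rejected.
H₀ is true (actually the PFAS concentration is at or below 50 ppb (safe)).
The decision matches the true state — no error.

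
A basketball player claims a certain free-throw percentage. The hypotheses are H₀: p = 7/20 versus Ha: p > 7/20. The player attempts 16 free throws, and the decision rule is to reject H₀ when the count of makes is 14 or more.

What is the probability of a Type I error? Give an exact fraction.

α = P(reject H₀ | H₀ true) = P(Y ≥ 14 | p = 7/20), with Y ~ Binomial(16, 7/20).
P(Y ≥ 14) = Σ_{j=14}^{16} C(16,j)·(7/20)^j·(13/20)^{16-j} = 2955017928403093/131072000000000000000.

2955017928403093/131072000000000000000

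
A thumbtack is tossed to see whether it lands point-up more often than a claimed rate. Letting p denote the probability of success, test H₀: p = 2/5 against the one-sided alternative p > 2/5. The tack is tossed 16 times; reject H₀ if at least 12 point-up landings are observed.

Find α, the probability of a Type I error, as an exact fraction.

149405696/30517578125

Under H₀, X ~ Binomial(16, 2/5), and α = P(X ≥ 12).
Adding the binomial terms for j = 12 through 16 with p = 2/5 yields 149405696/30517578125.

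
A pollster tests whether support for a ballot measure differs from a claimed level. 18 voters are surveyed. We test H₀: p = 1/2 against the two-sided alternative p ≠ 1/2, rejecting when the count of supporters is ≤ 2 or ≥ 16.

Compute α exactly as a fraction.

43/32768

The significance level is the null-hypothesis probability of the rejection region {≤2} ∪ {≥16}.
By symmetry, α = 2·P(S ≤ 2) = 2·(1 + 18 + 153)/262144 = 344/262144 = 43/32768.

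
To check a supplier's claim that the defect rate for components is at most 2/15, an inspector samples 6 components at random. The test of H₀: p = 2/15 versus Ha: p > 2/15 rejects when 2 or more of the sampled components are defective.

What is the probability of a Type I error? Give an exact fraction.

84332/455625

α = P(reject H₀ | H₀ true) = P(S ≥ 2 | p = 2/15), S ~ Binomial(6, 2/15).
α = 1 − P(S ≤ 1) = 1 − 371293/455625 = 84332/455625.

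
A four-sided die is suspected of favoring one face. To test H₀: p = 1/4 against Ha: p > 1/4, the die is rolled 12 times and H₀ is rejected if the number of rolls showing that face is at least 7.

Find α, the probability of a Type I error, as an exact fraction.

α = P(reject H₀ | H₀ true) = P(Y ≥ 7 | p = 1/4), with Y ~ Binomial(12, 1/4).
Adding the binomial terms for j = 7 through 12 with p = 1/4 yields 119561/8388608.

119561/8388608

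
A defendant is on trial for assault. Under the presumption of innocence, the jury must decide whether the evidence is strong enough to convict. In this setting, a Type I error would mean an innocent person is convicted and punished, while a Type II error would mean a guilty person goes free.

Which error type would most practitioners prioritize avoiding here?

Type I error

The Type I consequence (an innocent person is convicted and punished) is more severe than the Type II consequence (a guilty person goes free).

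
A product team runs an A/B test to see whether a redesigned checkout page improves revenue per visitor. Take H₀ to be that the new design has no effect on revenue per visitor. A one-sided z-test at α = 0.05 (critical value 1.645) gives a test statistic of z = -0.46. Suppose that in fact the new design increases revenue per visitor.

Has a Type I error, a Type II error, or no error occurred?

Since z = -0.46 ≤ z* = 1.645, H₀ is not rejected.
H₀ is false (actually the new design increases revenue per visitor).
Failing to reject a false H₀ is a Type II error.

Type II error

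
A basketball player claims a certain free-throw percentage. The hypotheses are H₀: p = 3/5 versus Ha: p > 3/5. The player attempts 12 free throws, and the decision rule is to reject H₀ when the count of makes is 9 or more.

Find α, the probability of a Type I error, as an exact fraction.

11002797/48828125

Under H₀, Y ~ Binomial(12, 3/5), and α = P(Y ≥ 9).
Adding the binomial terms for j = 9 through 12 with p = 3/5 yields 11002797/48828125.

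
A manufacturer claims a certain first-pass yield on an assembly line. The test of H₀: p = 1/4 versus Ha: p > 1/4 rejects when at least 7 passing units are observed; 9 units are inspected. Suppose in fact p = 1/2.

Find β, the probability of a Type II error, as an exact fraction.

A Type II error is failing to reject when Ha holds: with p = 1/2, β = P(K ≤ 6).
Summing C(9,j)·(1/2)^j·(1/2)^{9-j} for j = 0..6 gives 233/256.

233/256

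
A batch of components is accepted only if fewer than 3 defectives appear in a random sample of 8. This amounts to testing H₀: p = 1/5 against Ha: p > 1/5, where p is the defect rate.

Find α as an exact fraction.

79329/390625

α = P(reject H₀ | H₀ true) = P(Y ≥ 3 | p = 1/5), Y ~ Binomial(8, 1/5).
Computing the lower-tail complement: 1 − 311296/390625 = 79329/390625.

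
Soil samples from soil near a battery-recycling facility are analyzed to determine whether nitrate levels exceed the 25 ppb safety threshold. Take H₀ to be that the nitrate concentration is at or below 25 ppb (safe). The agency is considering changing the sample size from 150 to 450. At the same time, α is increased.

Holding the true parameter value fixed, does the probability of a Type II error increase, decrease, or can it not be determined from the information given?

Increasing n separates the H₀ and Ha sampling distributions, so under Ha fewer outcomes land in the acceptance region. With a larger α the critical value moves toward the center, so more of the Ha sampling distribution lies in the rejection region. Both changes push β in the same direction.

It decreases.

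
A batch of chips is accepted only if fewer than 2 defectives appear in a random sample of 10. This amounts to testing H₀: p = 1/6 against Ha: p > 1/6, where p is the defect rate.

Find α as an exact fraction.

10389767/20155392

α = P(reject H₀ | H₀ true) = P(K ≥ 2 | p = 1/6), K ~ Binomial(10, 1/6).
Computing the lower-tail complement: 1 − 9765625/20155392 = 10389767/20155392.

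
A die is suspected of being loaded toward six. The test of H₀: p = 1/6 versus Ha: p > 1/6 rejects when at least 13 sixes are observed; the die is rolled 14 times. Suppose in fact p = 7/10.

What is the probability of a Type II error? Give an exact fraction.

95252438490057/100000000000000

Under the alternative p = 7/10, K ~ Binomial(14, 7/10); β is the probability the test does not reject, P(K < 13).
Equivalently, β = 1 − P(K ≥ 13) = 95252438490057/100000000000000.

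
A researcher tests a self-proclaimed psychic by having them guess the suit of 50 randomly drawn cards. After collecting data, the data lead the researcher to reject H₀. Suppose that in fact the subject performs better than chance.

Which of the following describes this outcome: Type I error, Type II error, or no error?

No error — this is a correct decision.

The conventional null hypothesis here is that the subject is guessing at random (p = 1/4).
The test rejected a false H₀ — the decision matches the true state.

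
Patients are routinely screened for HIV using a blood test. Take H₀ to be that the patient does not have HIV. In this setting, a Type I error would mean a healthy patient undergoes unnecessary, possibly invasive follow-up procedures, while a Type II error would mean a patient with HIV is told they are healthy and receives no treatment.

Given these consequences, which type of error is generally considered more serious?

Type II error

The Type II consequence (a patient with HIV is told they are healthy and receives no treatment) is more severe than the Type I consequence (a healthy patient undergoes unnecessary, possibly invasive follow-up procedures).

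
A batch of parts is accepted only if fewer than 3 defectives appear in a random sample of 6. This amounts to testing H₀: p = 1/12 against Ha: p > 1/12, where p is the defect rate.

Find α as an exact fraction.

Under H₀, S ~ Binomial(6, 1/12); the Type I error rate is P(S ≥ 3).
α = 1 − P(S ≤ 2) = 1 − 1478741/1492992 = 14251/1492992.

14251/1492992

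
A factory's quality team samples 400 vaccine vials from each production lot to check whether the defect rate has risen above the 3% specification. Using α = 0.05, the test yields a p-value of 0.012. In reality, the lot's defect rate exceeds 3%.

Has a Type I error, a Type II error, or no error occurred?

No error (correct decision).

The conventional null hypothesis is that the lot's defect rate is 3% (within specification).
Since p = 0.012 < α = 0.05, H₀ is rejected.
H₀ is false (actually the lot's defect rate exceeds 3%).
The decision matches the true state — no error.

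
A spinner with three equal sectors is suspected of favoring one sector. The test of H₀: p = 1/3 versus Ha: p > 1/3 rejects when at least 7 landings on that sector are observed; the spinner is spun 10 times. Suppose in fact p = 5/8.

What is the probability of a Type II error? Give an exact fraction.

148513581/268435456

Under the alternative p = 5/8, K ~ Binomial(10, 5/8); β is the probability the test does not reject, P(K < 7).
Equivalently, β = 1 − P(K ≥ 7) = 148513581/268435456.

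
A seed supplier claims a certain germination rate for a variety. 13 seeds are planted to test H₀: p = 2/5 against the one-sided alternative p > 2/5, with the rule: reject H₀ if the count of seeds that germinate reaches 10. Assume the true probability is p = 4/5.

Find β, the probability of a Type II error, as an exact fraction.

Under the alternative p = 4/5, S ~ Binomial(13, 4/5); β is the probability the test does not reject, P(S < 10).
Adding the binomial probabilities P(S=0)+…+P(S=9) at p = 4/5 gives 61688401/244140625.

61688401/244140625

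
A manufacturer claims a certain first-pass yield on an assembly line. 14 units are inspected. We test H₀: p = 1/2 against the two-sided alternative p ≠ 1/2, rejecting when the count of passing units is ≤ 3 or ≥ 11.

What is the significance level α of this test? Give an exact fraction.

235/4096

α = P(K ≤ 3 or K ≥ 11 | p = 1/2), K ~ Binomial(14, 1/2).
The two tails are symmetric, so α = 2·(1 + 14 + 91 + 364)/2^14 = 940/16384 = 235/4096.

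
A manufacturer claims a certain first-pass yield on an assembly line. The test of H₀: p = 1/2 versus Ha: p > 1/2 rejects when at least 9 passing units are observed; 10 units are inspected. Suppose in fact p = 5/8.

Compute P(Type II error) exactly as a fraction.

1005382449/1073741824

β = P(fail to reject H₀ | Ha true) = P(Y ≤ 8 | p = 5/8), Y ~ Binomial(10, 5/8).
Equivalently, β = 1 − P(Y ≥ 9) = 1005382449/1073741824.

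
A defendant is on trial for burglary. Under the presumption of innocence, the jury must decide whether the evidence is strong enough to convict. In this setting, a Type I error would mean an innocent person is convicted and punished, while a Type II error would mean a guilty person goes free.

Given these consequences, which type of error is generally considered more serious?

The Type I consequence (an innocent person is convicted and punished) is more severe than the Type II consequence (a guilty person goes free).

Type I error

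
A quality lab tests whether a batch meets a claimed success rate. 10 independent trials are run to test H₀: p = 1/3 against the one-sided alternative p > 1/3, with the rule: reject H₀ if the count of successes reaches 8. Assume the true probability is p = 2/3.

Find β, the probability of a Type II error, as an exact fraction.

Under the alternative p = 2/3, Y ~ Binomial(10, 2/3); β is the probability the test does not reject, P(Y < 8).
Equivalently, β = 1 − P(Y ≥ 8) = 13795/19683.

13795/19683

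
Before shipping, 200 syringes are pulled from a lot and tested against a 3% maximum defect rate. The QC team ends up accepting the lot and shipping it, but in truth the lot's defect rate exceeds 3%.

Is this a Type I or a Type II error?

Type II error

The null hypothesis here is that the lot's defect rate is 3% (within specification).
'Accepting the lot and shipping it' corresponds to failing to reject H₀.
H₀ was not rejected but H₀ is false — a Type II error (false negative).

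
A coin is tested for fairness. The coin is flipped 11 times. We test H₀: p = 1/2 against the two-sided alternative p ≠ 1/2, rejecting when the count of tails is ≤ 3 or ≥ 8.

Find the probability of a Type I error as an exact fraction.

Under H₀, Y ~ Binomial(11, 1/2); α is the probability of landing in either tail, P(Y ≤ 3) + P(Y ≥ 8).
The two tails are symmetric, so α = 2·(1 + 11 + 55 + 165)/2^11 = 464/2048 = 29/128.

29/128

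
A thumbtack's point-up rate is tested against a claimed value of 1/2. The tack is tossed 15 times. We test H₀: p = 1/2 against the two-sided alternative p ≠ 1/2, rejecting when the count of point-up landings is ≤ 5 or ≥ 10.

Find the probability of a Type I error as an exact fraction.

Under H₀, Y ~ Binomial(15, 1/2); α is the probability of landing in either tail, P(Y ≤ 5) + P(Y ≥ 10).
The two tails are symmetric, so α = 2·(1 + 15 + 105 + 455 + 1365 + 3003)/2^15 = 9888/32768 = 309/1024.

309/1024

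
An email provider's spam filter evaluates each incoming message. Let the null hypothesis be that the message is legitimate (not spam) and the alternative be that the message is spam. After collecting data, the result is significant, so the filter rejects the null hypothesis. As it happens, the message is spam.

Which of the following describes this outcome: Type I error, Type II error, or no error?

The test rejected a false H₀ — the decision matches the true state.

No error — this is a correct decision.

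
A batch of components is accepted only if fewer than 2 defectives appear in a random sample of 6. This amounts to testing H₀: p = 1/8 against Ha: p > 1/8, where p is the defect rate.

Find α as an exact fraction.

43653/262144

α = P(reject H₀ | H₀ true) = P(X ≥ 2 | p = 1/8), X ~ Binomial(6, 1/8).
α = 1 − P(X ≤ 1) = 1 − 218491/262144 = 43653/262144.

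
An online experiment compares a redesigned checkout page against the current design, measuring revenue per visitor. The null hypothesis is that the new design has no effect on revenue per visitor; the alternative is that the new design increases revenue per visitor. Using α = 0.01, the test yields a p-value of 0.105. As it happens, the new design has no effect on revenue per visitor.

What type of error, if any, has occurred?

No error (correct decision).

Since p = 0.105 ≥ α = 0.01, H₀ is not rejected.
H₀ is true (actually the new design has no effect on revenue per visitor).
The decision matches the true state — no error.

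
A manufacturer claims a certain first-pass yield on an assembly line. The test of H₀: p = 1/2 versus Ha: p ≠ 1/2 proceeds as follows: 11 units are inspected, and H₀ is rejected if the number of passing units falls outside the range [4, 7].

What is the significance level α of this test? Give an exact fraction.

29/128

The significance level is the null-hypothesis probability of the rejection region {≤3} ∪ {≥8}.
By symmetry, α = 2·P(S ≤ 3) = 2·(1 + 11 + 55 + 165)/2048 = 464/2048 = 29/128.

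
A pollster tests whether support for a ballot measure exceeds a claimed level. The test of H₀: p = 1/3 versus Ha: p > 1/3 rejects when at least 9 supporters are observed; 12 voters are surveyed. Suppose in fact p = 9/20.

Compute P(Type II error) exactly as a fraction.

790057068555953/819200000000000

A Type II error is failing to reject when Ha holds: with p = 9/20, β = P(S ≤ 8).
Summing C(12,j)·(9/20)^j·(11/20)^{12-j} for j = 0..8 gives 790057068555953/819200000000000.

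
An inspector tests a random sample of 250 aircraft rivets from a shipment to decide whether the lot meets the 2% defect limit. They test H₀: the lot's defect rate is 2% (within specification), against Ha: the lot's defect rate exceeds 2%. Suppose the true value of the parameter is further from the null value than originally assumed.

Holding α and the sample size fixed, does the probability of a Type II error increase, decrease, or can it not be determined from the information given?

It decreases.

A bigger departure from H₀ is easier for the test to detect, so it fails to reject less often.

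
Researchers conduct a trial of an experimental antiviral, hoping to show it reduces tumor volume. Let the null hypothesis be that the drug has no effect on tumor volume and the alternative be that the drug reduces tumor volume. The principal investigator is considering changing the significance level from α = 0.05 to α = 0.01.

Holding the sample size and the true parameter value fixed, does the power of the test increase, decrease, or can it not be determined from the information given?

It decreases.

Tightening α shrinks the rejection region. When Ha holds, fewer sample outcomes clear the stricter threshold, so more fall in the acceptance region.
Since power = 1 − β and β increases, power decreases.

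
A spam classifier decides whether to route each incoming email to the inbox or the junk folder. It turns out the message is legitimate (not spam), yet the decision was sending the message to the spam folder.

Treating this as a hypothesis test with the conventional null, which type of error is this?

The null hypothesis here is that the message is legitimate (not spam).
'Sending the message to the spam folder' corresponds to rejecting H₀.
H₀ was rejected but H₀ is true — a Type I error (false positive).

Type I error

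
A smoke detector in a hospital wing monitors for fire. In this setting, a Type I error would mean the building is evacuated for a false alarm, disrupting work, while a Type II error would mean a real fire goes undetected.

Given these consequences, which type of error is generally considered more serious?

Type II error

The Type II consequence (a real fire goes undetected) is more severe than the Type I consequence (the building is evacuated for a false alarm, disrupting work).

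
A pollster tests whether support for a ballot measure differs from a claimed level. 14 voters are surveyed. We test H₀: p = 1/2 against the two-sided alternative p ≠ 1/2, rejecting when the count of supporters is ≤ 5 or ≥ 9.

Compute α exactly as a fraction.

Under H₀, S ~ Binomial(14, 1/2); α is the probability of landing in either tail, P(S ≤ 5) + P(S ≥ 9).
Each tail has probability (1 + 14 + 91 + 364 + 1001 + 2002)/16384; doubling gives α = 6946/16384 = 3473/8192.

3473/8192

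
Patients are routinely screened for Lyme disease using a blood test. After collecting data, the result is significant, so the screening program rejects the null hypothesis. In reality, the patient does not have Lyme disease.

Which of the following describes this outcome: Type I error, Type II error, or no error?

Type I error

The conventional null hypothesis here is that the patient does not have Lyme disease.
H₀ was rejected, but H₀ is actually true.
Rejecting a true null hypothesis is a Type I error (false positive).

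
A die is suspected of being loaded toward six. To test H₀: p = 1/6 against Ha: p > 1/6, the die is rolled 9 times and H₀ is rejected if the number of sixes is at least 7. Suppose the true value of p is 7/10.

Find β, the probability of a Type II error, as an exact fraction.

268584417/500000000

β = P(fail to reject H₀ | Ha true) = P(X ≤ 6 | p = 7/10), X ~ Binomial(9, 7/10).
Equivalently, β = 1 − P(X ≥ 7) = 268584417/500000000.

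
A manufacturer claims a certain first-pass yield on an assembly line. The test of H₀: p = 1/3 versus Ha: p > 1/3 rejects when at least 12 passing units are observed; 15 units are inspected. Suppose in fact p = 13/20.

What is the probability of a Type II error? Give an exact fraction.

6777270377107586237/8192000000000000000

A Type II error is failing to reject when Ha holds: with p = 13/20, β = P(Y ≤ 11).
Adding the binomial probabilities P(Y=0)+…+P(Y=11) at p = 13/20 gives 6777270377107586237/8192000000000000000.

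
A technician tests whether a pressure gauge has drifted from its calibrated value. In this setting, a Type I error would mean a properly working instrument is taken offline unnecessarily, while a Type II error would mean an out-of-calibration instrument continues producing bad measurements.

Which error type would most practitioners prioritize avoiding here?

The Type II consequence (an out-of-calibration instrument continues producing bad measurements) is more severe than the Type I consequence (a properly working instrument is taken offline unnecessarily).

Type II error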